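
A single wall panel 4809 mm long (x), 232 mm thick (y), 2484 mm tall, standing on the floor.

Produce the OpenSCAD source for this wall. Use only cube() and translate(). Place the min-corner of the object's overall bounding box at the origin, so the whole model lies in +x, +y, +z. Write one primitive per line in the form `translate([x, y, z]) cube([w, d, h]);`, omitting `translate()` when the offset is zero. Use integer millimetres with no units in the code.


cube([4809, 232, 2484]);


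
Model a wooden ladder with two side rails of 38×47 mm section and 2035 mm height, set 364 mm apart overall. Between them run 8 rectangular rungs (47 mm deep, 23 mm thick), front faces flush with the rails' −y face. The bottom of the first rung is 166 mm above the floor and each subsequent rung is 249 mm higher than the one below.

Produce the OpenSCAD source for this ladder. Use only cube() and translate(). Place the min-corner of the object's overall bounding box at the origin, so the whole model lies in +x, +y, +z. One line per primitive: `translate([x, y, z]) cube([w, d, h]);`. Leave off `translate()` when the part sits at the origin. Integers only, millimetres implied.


cube([38, 47, 2035]);
translate([326, 0, 0]) cube([38, 47, 2035]);
translate([38, 0, 166]) cube([288, 47, 23]);
translate([38, 0, 415]) cube([288, 47, 23]);
translate([38, 0, 664]) cube([288, 47, 23]);
translate([38, 0, 913]) cube([288, 47, 23]);
translate([38, 0, 1162]) cube([288, 47, 23]);
translate([38, 0, 1411]) cube([288, 47, 23]);
translate([38, 0, 1660]) cube([288, 47, 23]);
translate([38, 0, 1909]) cube([288, 47, 23]);


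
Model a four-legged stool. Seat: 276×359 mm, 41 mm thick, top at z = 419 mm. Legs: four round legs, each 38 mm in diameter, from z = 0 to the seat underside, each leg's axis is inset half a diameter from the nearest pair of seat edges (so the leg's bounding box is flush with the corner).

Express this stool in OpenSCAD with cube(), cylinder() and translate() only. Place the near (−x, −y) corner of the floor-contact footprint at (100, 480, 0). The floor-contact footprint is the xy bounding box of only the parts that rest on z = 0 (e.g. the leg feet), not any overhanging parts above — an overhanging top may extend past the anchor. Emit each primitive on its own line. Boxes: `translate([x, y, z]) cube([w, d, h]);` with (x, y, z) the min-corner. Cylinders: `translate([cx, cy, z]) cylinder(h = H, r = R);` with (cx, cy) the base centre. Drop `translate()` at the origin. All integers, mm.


translate([100, 480, 378]) cube([276, 359, 41]);
translate([119, 499, 0]) cylinder(h = 378, r = 19);
translate([357, 499, 0]) cylinder(h = 378, r = 19);
translate([119, 820, 0]) cylinder(h = 378, r = 19);
translate([357, 820, 0]) cylinder(h = 378, r = 19);


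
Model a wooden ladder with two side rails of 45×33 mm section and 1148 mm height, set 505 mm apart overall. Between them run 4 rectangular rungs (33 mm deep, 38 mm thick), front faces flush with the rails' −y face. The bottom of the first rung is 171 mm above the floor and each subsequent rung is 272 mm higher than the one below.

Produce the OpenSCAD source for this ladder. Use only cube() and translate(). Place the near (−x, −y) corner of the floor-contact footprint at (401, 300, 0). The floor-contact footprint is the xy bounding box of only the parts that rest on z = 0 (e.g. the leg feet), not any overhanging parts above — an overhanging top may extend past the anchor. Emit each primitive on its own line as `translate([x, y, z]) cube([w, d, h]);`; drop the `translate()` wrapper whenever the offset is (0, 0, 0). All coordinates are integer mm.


translate([401, 300, 0]) cube([45, 33, 1148]);
translate([861, 300, 0]) cube([45, 33, 1148]);
translate([446, 300, 171]) cube([415, 33, 38]);
translate([446, 300, 443]) cube([415, 33, 38]);
translate([446, 300, 715]) cube([415, 33, 38]);
translate([446, 300, 987]) cube([415, 33, 38]);


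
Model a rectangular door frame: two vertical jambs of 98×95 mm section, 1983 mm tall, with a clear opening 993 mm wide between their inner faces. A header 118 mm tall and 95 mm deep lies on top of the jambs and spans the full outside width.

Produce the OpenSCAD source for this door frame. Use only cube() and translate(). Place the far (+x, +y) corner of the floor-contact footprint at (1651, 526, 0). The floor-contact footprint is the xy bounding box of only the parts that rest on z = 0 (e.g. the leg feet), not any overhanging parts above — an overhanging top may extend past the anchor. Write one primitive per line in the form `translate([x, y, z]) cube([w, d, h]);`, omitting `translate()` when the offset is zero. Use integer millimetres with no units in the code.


translate([462, 431, 0]) cube([98, 95, 1983]);
translate([1553, 431, 0]) cube([98, 95, 1983]);
translate([462, 431, 1983]) cube([1189, 95, 118]);


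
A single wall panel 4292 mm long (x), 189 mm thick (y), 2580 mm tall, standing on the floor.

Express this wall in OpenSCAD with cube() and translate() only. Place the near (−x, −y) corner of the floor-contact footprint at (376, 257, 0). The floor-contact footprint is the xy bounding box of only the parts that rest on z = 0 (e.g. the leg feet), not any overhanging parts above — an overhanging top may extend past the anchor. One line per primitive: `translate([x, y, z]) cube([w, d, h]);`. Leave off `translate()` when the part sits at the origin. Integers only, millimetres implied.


translate([376, 257, 0]) cube([4292, 189, 2580]);


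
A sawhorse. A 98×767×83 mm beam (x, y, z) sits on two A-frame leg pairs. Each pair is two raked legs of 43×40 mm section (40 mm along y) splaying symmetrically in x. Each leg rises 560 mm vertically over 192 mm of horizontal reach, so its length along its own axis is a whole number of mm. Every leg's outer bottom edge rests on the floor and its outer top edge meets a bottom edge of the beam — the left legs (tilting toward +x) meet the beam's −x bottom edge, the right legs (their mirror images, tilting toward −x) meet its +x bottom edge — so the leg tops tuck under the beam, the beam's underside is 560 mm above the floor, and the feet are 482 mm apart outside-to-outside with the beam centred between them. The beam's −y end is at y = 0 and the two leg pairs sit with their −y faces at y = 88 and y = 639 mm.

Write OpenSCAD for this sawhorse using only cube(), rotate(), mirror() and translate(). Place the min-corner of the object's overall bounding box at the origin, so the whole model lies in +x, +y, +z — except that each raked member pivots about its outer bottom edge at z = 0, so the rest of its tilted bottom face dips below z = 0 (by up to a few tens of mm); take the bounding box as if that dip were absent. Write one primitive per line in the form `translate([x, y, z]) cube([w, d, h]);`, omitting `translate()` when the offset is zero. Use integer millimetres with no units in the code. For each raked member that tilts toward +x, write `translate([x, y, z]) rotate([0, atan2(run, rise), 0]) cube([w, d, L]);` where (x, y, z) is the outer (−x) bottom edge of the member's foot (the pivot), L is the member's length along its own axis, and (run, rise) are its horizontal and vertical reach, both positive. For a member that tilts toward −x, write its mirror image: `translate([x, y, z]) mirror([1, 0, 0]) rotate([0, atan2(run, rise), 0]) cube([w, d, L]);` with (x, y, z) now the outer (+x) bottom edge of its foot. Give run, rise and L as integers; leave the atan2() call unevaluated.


translate([192, 0, 560]) cube([98, 767, 83]);
translate([0, 88, 0]) rotate([0, atan2(192, 560), 0]) cube([43, 40, 592]);
translate([482, 88, 0]) mirror([1, 0, 0]) rotate([0, atan2(192, 560), 0]) cube([43, 40, 592]);
translate([0, 639, 0]) rotate([0, atan2(192, 560), 0]) cube([43, 40, 592]);
translate([482, 639, 0]) mirror([1, 0, 0]) rotate([0, atan2(192, 560), 0]) cube([43, 40, 592]);


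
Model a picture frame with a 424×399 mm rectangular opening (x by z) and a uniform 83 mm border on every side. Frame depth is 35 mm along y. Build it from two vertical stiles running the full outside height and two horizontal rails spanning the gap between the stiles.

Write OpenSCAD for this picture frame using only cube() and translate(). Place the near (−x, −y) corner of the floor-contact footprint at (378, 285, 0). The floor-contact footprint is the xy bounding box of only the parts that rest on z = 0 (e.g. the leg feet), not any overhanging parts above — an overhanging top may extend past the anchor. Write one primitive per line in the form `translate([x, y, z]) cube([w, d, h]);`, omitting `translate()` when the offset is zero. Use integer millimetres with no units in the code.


translate([378, 285, 0]) cube([83, 35, 565]);
translate([885, 285, 0]) cube([83, 35, 565]);
translate([461, 285, 0]) cube([424, 35, 83]);
translate([461, 285, 482]) cube([424, 35, 83]);


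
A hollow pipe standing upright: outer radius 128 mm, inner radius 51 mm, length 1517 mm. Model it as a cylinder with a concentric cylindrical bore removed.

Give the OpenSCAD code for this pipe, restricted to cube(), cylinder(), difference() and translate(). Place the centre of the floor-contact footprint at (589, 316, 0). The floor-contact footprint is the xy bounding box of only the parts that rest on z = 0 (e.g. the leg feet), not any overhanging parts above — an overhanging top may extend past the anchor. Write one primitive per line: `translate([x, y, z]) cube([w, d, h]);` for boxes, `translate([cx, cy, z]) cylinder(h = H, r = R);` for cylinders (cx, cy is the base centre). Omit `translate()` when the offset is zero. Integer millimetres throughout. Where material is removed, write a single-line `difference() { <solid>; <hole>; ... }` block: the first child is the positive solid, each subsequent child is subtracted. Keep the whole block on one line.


difference() { translate([589, 316, 0]) cylinder(h = 1517, r = 128); translate([589, 316, 0]) cylinder(h = 1517, r = 51); }


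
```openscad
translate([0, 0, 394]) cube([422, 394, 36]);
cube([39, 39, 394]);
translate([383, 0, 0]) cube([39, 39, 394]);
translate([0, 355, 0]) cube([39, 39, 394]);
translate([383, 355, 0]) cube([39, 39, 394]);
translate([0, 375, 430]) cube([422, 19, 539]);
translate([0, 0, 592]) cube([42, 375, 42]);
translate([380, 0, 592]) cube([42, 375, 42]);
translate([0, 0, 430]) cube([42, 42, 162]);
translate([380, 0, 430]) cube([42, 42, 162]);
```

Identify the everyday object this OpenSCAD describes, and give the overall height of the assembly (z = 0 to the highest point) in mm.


A chair. The overall height is 969 mm.

A slab on four corner posts with a tall panel at the back — a chair. The seat slab sits at z = 394 with thickness 36, and the 539 mm backrest starts at the seat top, so the overall height is 394 + 36 + 539 = 969 mm.


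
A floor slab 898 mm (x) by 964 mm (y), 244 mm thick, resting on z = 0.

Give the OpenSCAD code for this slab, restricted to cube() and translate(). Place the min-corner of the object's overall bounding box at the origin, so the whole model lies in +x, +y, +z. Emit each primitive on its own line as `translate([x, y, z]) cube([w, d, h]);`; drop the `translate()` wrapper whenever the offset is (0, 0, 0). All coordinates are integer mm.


cube([898, 964, 244]);


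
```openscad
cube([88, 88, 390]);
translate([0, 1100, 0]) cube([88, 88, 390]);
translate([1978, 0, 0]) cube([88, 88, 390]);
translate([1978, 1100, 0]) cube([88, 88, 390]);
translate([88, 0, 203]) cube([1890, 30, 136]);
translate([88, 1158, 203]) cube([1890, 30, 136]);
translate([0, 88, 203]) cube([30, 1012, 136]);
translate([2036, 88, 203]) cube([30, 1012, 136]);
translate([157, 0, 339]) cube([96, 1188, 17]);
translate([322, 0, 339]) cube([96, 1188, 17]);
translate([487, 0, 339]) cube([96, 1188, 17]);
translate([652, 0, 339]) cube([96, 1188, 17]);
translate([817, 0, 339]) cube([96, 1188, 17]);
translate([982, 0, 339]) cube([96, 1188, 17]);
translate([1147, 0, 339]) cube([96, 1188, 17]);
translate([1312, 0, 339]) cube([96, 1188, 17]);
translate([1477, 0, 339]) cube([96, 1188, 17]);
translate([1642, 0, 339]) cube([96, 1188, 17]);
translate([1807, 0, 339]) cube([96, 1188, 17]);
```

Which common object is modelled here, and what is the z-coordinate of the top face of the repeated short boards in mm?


A bed frame. The slat-top height is 356 mm.

Four posts, four rails, and a row of slats — a bed frame. Slats sit on the rails at z = 203 + 136 = 339; with slat thickness 17, the top is 356 mm.


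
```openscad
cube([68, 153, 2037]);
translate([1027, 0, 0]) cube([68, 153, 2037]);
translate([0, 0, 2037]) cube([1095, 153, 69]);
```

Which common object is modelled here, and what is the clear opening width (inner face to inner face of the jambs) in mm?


A door frame. The clear opening width is 959 mm.

Two 2037 mm tall posts with a header on top — a door frame. The left jamb is 68 mm wide at x = 0; the right jamb starts at x = 1027. The clear opening is 1027 − 68 = 959 mm.


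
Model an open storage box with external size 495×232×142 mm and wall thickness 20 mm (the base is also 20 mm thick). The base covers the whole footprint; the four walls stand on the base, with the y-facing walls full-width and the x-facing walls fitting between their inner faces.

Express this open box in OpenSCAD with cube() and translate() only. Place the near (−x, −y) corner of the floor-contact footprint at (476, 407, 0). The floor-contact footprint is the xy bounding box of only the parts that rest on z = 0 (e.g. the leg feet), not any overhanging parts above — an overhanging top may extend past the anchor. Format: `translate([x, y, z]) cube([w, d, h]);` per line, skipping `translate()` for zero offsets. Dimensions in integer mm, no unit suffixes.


translate([476, 407, 0]) cube([495, 232, 20]);
translate([476, 407, 20]) cube([495, 20, 122]);
translate([476, 619, 20]) cube([495, 20, 122]);
translate([476, 427, 20]) cube([20, 192, 122]);
translate([951, 427, 20]) cube([20, 192, 122]);


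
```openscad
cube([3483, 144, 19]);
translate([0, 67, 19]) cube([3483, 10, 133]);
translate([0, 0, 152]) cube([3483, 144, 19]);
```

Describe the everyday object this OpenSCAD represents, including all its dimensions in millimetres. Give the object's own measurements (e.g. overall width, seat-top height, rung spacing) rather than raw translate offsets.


An I-beam lying along x, 3483 mm long. Overall section height 171 mm. Two flanges 144 mm wide (y) and 19 mm thick, one on the floor and one at the top; a web 10 mm thick runs between them, centred on the flange width.


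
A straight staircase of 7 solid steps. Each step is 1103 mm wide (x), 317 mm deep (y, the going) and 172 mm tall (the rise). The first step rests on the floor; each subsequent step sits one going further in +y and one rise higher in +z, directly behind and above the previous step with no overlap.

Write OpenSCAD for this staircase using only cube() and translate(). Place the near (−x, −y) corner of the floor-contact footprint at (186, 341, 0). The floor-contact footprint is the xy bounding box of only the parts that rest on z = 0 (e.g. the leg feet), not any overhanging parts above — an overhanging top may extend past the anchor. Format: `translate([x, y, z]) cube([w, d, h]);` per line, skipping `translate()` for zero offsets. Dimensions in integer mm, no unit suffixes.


translate([186, 341, 0]) cube([1103, 317, 172]);
translate([186, 658, 172]) cube([1103, 317, 172]);
translate([186, 975, 344]) cube([1103, 317, 172]);
translate([186, 1292, 516]) cube([1103, 317, 172]);
translate([186, 1609, 688]) cube([1103, 317, 172]);
translate([186, 1926, 860]) cube([1103, 317, 172]);
translate([186, 2243, 1032]) cube([1103, 317, 172]);


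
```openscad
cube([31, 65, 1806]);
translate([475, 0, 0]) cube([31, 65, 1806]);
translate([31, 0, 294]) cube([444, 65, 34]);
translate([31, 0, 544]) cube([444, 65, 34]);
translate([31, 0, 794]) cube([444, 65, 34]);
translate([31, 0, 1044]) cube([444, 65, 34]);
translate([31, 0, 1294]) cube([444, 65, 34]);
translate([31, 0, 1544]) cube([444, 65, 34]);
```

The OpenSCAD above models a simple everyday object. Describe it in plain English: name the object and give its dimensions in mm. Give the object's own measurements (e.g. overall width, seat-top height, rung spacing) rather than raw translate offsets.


A straight ladder. Two 31×65 mm vertical rails, 1806 mm tall, stand 506 mm apart (outside-to-outside) with their front faces coplanar on the −y side. 6 rungs, each 65 mm deep and 34 mm tall, span between the inner faces of the rails, front faces flush with the rails. The lowest rung's underside is at z = 294 mm and rungs are spaced 250 mm apart (underside to underside).


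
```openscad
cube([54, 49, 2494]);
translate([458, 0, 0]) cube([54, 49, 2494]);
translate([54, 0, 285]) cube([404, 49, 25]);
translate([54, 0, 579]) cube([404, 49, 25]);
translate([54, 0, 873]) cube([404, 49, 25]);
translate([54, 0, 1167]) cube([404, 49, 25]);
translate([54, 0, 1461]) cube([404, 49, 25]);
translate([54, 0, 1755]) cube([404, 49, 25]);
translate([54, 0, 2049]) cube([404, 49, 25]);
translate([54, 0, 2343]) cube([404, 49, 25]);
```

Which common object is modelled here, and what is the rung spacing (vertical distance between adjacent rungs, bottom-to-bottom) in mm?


A ladder. The rung spacing is 294 mm.

Two tall 54×49 posts with 8 short bars between them — a ladder. Adjacent rungs sit at z = 285 and z = 579, so the spacing is 579 − 285 = 294 mm.


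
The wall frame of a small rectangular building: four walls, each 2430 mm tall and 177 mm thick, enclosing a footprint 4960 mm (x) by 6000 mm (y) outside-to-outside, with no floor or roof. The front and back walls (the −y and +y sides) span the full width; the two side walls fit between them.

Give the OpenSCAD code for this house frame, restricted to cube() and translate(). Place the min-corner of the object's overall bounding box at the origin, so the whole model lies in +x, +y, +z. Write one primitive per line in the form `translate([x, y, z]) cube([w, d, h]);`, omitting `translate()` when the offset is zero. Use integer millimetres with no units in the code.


cube([4960, 177, 2430]);
translate([0, 5823, 0]) cube([4960, 177, 2430]);
translate([0, 177, 0]) cube([177, 5646, 2430]);
translate([4783, 177, 0]) cube([177, 5646, 2430]);


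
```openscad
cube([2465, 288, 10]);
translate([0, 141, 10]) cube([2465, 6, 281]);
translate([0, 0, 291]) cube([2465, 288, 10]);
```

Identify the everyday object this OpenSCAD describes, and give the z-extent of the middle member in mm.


An I-beam. The web height is 281 mm.

Two wide flanges with a thin centred web — an I-beam. Overall 301 mm minus two 10 mm flanges gives a web of 301 − 2·10 = 281 mm.


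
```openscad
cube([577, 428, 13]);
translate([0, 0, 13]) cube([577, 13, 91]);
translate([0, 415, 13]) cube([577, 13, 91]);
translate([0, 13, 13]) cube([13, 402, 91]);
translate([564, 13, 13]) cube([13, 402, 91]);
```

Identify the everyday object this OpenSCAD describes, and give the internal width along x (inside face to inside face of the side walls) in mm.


An open box. The internal width is 551 mm.

A 577×428 base slab with four walls standing on it — an open box. The base is 577 mm wide and the walls are 13 mm thick, so the internal width is 577 − 2 × 13 = 551 mm.


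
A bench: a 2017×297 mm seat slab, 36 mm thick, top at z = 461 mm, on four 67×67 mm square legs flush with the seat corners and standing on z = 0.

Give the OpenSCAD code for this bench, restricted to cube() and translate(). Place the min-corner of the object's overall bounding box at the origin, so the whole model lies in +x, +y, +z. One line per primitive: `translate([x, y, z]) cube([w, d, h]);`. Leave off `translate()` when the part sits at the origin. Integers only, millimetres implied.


// leg_h = 461 − 36 = 425
translate([0, 0, 425]) cube([2017, 297, 36]);
cube([67, 67, 425]);
translate([0, 230, 0]) cube([67, 67, 425]);
translate([1950, 0, 0]) cube([67, 67, 425]);
translate([1950, 230, 0]) cube([67, 67, 425]);


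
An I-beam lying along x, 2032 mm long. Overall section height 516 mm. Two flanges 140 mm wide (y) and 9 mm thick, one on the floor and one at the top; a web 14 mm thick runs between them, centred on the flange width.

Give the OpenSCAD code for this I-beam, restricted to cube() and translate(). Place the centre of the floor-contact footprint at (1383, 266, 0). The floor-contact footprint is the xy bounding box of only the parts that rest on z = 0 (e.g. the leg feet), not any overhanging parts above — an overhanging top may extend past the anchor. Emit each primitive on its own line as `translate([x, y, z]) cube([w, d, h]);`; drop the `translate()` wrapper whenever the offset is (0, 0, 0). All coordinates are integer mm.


translate([367, 196, 0]) cube([2032, 140, 9]);
translate([367, 259, 9]) cube([2032, 14, 498]);
translate([367, 196, 507]) cube([2032, 140, 9]);


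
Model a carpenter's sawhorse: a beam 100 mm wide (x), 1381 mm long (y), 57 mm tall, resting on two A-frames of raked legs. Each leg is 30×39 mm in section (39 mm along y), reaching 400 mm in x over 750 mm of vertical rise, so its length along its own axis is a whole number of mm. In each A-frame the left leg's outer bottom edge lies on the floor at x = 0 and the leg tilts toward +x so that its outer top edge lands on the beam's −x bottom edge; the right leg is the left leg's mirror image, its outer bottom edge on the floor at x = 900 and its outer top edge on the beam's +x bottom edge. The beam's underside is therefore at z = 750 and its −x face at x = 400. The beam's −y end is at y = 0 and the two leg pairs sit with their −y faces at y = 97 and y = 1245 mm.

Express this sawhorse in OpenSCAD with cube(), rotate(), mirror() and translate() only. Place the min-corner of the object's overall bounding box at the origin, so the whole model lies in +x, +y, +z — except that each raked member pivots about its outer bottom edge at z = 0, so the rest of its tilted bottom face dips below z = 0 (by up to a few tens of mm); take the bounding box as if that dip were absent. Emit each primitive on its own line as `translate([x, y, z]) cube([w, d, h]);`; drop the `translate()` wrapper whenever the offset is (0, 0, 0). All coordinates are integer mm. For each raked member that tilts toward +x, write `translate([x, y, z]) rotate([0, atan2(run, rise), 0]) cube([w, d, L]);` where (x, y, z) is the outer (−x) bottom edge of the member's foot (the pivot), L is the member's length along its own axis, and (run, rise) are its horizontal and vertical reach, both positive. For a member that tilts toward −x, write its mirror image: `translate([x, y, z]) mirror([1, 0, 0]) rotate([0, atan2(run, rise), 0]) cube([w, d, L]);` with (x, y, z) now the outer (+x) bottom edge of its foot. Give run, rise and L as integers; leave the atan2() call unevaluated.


translate([400, 0, 750]) cube([100, 1381, 57]);
translate([0, 97, 0]) rotate([0, atan2(400, 750), 0]) cube([30, 39, 850]);
translate([900, 97, 0]) mirror([1, 0, 0]) rotate([0, atan2(400, 750), 0]) cube([30, 39, 850]);
translate([0, 1245, 0]) rotate([0, atan2(400, 750), 0]) cube([30, 39, 850]);
translate([900, 1245, 0]) mirror([1, 0, 0]) rotate([0, atan2(400, 750), 0]) cube([30, 39, 850]);


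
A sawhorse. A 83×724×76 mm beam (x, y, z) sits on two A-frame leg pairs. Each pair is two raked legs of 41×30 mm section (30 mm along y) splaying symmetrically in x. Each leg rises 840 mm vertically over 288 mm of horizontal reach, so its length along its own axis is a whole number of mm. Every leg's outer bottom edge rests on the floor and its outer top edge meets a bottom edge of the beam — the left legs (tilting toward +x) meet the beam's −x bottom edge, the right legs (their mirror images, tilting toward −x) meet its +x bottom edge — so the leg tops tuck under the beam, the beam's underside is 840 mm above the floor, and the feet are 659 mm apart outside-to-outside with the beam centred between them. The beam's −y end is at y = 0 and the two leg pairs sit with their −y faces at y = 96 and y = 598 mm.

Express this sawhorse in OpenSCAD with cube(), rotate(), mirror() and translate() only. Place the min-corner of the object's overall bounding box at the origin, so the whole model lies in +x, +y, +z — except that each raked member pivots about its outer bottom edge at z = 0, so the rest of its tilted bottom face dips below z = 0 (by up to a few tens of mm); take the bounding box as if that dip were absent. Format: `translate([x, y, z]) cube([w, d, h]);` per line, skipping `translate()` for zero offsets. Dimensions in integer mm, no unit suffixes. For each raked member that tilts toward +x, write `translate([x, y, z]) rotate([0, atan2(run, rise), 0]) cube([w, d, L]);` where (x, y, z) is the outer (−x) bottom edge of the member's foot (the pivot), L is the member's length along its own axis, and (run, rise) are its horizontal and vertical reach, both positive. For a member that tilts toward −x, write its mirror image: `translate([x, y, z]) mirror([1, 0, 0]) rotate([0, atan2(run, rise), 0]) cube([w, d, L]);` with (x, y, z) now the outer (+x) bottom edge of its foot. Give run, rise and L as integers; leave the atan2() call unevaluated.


translate([288, 0, 840]) cube([83, 724, 76]);
translate([0, 96, 0]) rotate([0, atan2(288, 840), 0]) cube([41, 30, 888]);
translate([659, 96, 0]) mirror([1, 0, 0]) rotate([0, atan2(288, 840), 0]) cube([41, 30, 888]);
translate([0, 598, 0]) rotate([0, atan2(288, 840), 0]) cube([41, 30, 888]);
translate([659, 598, 0]) mirror([1, 0, 0]) rotate([0, atan2(288, 840), 0]) cube([41, 30, 888]);


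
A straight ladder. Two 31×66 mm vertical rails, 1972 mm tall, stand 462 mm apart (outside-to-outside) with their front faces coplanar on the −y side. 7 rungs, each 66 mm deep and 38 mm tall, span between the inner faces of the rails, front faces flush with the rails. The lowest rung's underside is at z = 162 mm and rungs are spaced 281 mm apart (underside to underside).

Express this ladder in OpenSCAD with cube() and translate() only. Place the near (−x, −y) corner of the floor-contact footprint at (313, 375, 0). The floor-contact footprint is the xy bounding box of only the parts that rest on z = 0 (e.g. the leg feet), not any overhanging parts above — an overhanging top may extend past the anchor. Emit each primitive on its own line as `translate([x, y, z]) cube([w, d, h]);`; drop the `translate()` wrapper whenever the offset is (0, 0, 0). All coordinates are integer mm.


translate([313, 375, 0]) cube([31, 66, 1972]);
translate([744, 375, 0]) cube([31, 66, 1972]);
translate([344, 375, 162]) cube([400, 66, 38]);
translate([344, 375, 443]) cube([400, 66, 38]);
translate([344, 375, 724]) cube([400, 66, 38]);
translate([344, 375, 1005]) cube([400, 66, 38]);
translate([344, 375, 1286]) cube([400, 66, 38]);
translate([344, 375, 1567]) cube([400, 66, 38]);
translate([344, 375, 1848]) cube([400, 66, 38]);


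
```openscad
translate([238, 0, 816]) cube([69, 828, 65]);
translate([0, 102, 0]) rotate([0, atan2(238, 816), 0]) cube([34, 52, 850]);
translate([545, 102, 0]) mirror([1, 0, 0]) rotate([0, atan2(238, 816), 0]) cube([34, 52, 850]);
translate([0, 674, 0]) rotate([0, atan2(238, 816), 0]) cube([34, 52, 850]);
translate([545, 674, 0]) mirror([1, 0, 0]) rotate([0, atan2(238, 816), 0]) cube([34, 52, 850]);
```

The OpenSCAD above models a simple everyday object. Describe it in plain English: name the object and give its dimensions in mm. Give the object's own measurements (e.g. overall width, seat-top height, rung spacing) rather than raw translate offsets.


A sawhorse. A 69×828×65 mm beam (x, y, z) sits on two A-frame leg pairs. Each pair is two raked legs of 34×52 mm section (52 mm along y) splaying symmetrically in x. Each leg rises 816 mm vertically over 238 mm of horizontal reach and is 850 mm long along its own axis. Every leg's outer bottom edge rests on the floor and its outer top edge meets a bottom edge of the beam — the left legs (tilting toward +x) meet the beam's −x bottom edge, the right legs (their mirror images, tilting toward −x) meet its +x bottom edge — so the leg tops tuck under the beam, the beam's underside is 816 mm above the floor, and the feet are 545 mm apart outside-to-outside with the beam centred between them. The two leg pairs are set in 102 mm from either end of the beam.


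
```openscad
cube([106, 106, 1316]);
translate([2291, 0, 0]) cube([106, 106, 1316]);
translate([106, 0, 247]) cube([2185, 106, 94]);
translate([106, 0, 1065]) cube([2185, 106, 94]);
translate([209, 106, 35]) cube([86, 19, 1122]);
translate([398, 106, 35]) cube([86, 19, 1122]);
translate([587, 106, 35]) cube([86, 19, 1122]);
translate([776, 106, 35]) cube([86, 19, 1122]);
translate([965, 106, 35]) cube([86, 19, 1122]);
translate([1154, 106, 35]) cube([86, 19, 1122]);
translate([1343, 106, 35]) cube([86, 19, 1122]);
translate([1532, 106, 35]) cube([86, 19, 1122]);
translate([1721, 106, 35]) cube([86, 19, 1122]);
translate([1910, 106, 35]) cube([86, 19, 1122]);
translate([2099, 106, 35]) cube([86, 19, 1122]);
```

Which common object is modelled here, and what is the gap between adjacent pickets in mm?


A fence section. The picket gap is 103 mm.

Two posts, two rails, 11 pickets — a fence section. Span 2185 mm holds 11 pickets of 86 mm with 12 equal gaps: ⌊(2185 − 11·86) / 12⌋ = 103 mm.


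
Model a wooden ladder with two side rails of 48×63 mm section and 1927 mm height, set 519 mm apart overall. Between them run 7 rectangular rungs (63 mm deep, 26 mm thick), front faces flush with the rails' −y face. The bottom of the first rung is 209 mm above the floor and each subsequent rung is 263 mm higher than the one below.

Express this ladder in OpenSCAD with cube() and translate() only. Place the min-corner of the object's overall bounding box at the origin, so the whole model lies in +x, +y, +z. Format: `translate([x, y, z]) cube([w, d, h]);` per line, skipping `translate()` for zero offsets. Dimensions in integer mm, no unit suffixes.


cube([48, 63, 1927]);
translate([471, 0, 0]) cube([48, 63, 1927]);
translate([48, 0, 209]) cube([423, 63, 26]);
translate([48, 0, 472]) cube([423, 63, 26]);
translate([48, 0, 735]) cube([423, 63, 26]);
translate([48, 0, 998]) cube([423, 63, 26]);
translate([48, 0, 1261]) cube([423, 63, 26]);
translate([48, 0, 1524]) cube([423, 63, 26]);
translate([48, 0, 1787]) cube([423, 63, 26]);


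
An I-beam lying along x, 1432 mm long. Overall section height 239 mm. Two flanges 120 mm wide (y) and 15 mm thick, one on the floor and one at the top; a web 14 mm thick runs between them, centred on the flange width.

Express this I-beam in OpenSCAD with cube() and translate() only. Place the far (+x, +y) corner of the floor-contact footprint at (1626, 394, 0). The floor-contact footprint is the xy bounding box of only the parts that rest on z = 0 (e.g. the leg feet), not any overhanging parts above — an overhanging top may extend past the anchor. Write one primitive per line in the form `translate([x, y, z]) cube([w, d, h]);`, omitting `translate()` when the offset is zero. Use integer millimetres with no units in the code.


translate([194, 274, 0]) cube([1432, 120, 15]);
translate([194, 327, 15]) cube([1432, 14, 209]);
translate([194, 274, 224]) cube([1432, 120, 15]);


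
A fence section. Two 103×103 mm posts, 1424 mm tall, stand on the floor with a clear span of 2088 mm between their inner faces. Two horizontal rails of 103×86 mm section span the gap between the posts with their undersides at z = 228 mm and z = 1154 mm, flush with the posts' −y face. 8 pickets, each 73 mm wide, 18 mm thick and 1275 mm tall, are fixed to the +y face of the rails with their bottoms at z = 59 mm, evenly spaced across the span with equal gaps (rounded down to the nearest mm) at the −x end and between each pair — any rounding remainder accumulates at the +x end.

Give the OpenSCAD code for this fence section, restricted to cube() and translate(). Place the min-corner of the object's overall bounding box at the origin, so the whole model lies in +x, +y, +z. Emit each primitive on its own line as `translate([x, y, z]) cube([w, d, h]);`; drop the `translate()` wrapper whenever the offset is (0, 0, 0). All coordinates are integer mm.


cube([103, 103, 1424]);
translate([2191, 0, 0]) cube([103, 103, 1424]);
translate([103, 0, 228]) cube([2088, 103, 86]);
translate([103, 0, 1154]) cube([2088, 103, 86]);
translate([270, 103, 59]) cube([73, 18, 1275]);
translate([510, 103, 59]) cube([73, 18, 1275]);
translate([750, 103, 59]) cube([73, 18, 1275]);
translate([990, 103, 59]) cube([73, 18, 1275]);
translate([1230, 103, 59]) cube([73, 18, 1275]);
translate([1470, 103, 59]) cube([73, 18, 1275]);
translate([1710, 103, 59]) cube([73, 18, 1275]);
translate([1950, 103, 59]) cube([73, 18, 1275]);


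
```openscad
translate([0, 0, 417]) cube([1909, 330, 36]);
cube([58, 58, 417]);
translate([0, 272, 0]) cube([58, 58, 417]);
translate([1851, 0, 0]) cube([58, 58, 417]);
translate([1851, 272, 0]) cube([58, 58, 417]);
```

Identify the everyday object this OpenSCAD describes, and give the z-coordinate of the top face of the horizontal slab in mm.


A bench. The seat-top height is 453 mm.

A long slab on four corner posts — a bench. The slab sits at z = 417 with thickness 36, so the top is 417 + 36 = 453 mm.


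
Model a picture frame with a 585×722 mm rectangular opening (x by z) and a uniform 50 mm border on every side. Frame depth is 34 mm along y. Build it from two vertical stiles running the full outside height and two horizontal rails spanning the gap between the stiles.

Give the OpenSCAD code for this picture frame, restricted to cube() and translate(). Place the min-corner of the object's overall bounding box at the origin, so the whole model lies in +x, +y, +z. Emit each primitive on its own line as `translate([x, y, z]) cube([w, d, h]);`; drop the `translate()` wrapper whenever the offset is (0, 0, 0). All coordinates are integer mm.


cube([50, 34, 822]);
translate([635, 0, 0]) cube([50, 34, 822]);
translate([50, 0, 0]) cube([585, 34, 50]);
translate([50, 0, 772]) cube([585, 34, 50]);


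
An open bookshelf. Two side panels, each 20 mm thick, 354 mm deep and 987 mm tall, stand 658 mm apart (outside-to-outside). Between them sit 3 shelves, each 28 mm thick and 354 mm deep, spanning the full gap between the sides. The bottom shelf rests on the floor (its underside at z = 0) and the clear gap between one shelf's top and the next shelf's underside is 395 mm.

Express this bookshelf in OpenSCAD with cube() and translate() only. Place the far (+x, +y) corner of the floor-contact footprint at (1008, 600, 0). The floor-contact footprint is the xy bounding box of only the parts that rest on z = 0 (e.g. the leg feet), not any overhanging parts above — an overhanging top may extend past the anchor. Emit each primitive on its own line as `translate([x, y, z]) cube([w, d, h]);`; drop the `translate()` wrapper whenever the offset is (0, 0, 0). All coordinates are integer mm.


translate([350, 246, 0]) cube([20, 354, 987]);
translate([988, 246, 0]) cube([20, 354, 987]);
translate([370, 246, 0]) cube([618, 354, 28]);
translate([370, 246, 423]) cube([618, 354, 28]);
translate([370, 246, 846]) cube([618, 354, 28]);


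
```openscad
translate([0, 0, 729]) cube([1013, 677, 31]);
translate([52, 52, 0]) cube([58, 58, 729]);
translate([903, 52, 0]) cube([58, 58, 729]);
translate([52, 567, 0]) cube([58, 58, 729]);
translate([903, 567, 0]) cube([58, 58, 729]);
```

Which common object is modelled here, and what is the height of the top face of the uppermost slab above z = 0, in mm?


A table. The table height is 760 mm.

A 1013×677×31 slab sits at z = 729 on four 58 mm square posts — a table. The top surface is at 729 + 31 = 760 mm.


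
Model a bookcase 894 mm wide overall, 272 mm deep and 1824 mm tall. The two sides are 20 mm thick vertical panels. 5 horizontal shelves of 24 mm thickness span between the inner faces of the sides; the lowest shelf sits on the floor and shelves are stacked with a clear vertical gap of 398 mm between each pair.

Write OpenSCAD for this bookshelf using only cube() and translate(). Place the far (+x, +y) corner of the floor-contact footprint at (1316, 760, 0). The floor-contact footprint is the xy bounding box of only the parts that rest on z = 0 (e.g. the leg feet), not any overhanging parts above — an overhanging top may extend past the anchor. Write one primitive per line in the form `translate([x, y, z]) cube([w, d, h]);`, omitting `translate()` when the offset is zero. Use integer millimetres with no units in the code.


translate([422, 488, 0]) cube([20, 272, 1824]);
translate([1296, 488, 0]) cube([20, 272, 1824]);
translate([442, 488, 0]) cube([854, 272, 24]);
translate([442, 488, 422]) cube([854, 272, 24]);
translate([442, 488, 844]) cube([854, 272, 24]);
translate([442, 488, 1266]) cube([854, 272, 24]);
translate([442, 488, 1688]) cube([854, 272, 24]);


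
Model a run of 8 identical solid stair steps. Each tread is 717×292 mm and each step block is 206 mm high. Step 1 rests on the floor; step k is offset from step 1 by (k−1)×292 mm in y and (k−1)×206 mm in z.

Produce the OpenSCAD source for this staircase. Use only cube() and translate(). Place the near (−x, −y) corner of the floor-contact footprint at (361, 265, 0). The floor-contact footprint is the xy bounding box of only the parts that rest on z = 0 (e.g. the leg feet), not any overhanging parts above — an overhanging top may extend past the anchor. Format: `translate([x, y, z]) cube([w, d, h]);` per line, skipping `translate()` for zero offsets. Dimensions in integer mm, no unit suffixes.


translate([361, 265, 0]) cube([717, 292, 206]);
translate([361, 557, 206]) cube([717, 292, 206]);
translate([361, 849, 412]) cube([717, 292, 206]);
translate([361, 1141, 618]) cube([717, 292, 206]);
translate([361, 1433, 824]) cube([717, 292, 206]);
translate([361, 1725, 1030]) cube([717, 292, 206]);
translate([361, 2017, 1236]) cube([717, 292, 206]);
translate([361, 2309, 1442]) cube([717, 292, 206]);


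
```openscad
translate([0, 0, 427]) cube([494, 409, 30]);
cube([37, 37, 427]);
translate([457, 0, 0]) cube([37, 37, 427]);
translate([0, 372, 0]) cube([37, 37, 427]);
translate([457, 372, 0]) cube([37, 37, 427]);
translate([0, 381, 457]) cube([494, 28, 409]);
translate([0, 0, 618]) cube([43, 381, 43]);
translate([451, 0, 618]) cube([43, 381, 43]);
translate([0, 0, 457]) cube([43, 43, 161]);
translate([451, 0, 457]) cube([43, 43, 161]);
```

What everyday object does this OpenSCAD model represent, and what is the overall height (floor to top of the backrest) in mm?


A chair. The overall height is 866 mm.

A slab on four corner posts with a tall panel at the back — a chair. The seat slab sits at z = 427 with thickness 30, and the 409 mm backrest starts at the seat top, so the overall height is 427 + 30 + 409 = 866 mm.


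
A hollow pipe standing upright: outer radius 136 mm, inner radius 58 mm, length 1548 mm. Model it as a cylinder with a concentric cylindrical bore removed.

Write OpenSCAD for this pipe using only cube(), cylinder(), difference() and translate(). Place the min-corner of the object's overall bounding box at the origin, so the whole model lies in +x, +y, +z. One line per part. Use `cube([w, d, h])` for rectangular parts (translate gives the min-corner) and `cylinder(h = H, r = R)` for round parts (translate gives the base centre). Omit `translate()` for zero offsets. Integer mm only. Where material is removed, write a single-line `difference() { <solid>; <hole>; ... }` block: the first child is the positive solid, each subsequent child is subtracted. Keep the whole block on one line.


difference() { translate([136, 136, 0]) cylinder(h = 1548, r = 136); translate([136, 136, 0]) cylinder(h = 1548, r = 58); }


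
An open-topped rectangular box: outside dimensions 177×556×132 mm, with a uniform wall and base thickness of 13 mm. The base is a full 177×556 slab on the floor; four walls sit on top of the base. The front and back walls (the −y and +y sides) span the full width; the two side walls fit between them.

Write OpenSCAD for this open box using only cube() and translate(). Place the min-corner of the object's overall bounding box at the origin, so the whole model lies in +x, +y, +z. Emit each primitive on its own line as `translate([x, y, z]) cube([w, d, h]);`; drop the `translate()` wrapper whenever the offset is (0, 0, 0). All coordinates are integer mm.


cube([177, 556, 13]);
translate([0, 0, 13]) cube([177, 13, 119]);
translate([0, 543, 13]) cube([177, 13, 119]);
translate([0, 13, 13]) cube([13, 530, 119]);
translate([164, 13, 13]) cube([13, 530, 119]);
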